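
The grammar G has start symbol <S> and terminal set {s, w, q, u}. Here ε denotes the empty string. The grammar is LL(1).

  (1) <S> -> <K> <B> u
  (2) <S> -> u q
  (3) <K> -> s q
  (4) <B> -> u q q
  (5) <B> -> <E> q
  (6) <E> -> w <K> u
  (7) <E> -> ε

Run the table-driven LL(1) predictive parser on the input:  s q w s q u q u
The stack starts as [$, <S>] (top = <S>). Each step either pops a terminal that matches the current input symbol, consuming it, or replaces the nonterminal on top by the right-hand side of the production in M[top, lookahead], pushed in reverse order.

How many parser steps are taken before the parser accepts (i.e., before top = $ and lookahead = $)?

13

      Stack          Input              Action
   1  $ <S>          s q w s q u q u $  expand <S> -> <K> <B> u
   2  $ u <B> <K>    s q w s q u q u $  expand <K> -> s q
   3  $ u <B> q s    s q w s q u q u $  match s
   4  $ u <B> q      q w s q u q u $    match q
   5  $ u <B>        w s q u q u $      expand <B> -> <E> q
   6  $ u q <E>      w s q u q u $      expand <E> -> w <K> u
   7  $ u q u <K> w  w s q u q u $      match w
   8  $ u q u <K>    s q u q u $        expand <K> -> s q
   9  $ u q u q s    s q u q u $        match s
  10  $ u q u q      q u q u $          match q
  11  $ u q u        u q u $            match u
  12  $ u q          q u $              match q
  13  $ u            u $                match u
Accept reached after 13 steps.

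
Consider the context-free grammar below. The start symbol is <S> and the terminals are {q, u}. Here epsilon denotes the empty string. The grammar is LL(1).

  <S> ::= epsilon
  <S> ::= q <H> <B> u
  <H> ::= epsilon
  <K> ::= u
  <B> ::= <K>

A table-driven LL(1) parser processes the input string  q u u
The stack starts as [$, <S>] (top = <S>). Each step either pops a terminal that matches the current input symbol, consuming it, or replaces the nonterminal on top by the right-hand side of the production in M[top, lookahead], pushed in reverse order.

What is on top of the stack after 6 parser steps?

     Stack          Input    Action
  1  $ <S>          q u u $  expand <S> ::= q <H> <B> u
  2  $ u <B> <H> q  q u u $  match q
  3  $ u <B> <H>    u u $    expand <H> ::= epsilon
  4  $ u <B>        u u $    expand <B> ::= <K>
  5  $ u <K>        u u $    expand <K> ::= u
  6  $ u u          u u $    match u
Stack after step 6: $ u (top = u).

u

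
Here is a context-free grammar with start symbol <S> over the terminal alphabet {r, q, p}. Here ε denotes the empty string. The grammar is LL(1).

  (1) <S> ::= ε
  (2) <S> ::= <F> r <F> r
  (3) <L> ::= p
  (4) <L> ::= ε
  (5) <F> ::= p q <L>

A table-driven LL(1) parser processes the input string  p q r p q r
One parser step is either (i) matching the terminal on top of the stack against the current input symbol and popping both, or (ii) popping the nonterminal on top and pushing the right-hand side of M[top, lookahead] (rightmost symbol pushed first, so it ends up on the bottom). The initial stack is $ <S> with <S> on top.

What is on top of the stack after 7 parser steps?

p

step 1: stack=$ <S>  input=p q r p q r $  — expand <S> ::= <F> r <F> r
step 2: stack=$ r <F> r <F>  input=p q r p q r $  — expand <F> ::= p q <L>
step 3: stack=$ r <F> r <L> q p  input=p q r p q r $  — match p
step 4: stack=$ r <F> r <L> q  input=q r p q r $  — match q
step 5: stack=$ r <F> r <L>  input=r p q r $  — expand <L> ::= ε
step 6: stack=$ r <F> r  input=r p q r $  — match r
step 7: stack=$ r <F>  input=p q r $  — expand <F> ::= p q <L>
Stack after step 7: $ r <L> q p (top = p).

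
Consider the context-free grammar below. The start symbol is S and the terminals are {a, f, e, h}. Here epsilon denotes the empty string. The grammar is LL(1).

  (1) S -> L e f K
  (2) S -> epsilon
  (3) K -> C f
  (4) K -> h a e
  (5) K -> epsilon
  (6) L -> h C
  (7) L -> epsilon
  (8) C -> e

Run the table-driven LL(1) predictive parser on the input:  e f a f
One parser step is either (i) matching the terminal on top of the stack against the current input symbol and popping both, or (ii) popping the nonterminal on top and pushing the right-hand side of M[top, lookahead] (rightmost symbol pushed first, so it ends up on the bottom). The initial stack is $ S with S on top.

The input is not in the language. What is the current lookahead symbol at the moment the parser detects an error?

a

step 1: stack=$ S  input=e f a f $  — expand S -> L e f K
step 2: stack=$ K f e L  input=e f a f $  — expand L -> epsilon
step 3: stack=$ K f e  input=e f a f $  — match e
step 4: stack=$ K f  input=f a f $  — match f
step 5: stack=$ K  input=a f $  — error: M[K, a] is empty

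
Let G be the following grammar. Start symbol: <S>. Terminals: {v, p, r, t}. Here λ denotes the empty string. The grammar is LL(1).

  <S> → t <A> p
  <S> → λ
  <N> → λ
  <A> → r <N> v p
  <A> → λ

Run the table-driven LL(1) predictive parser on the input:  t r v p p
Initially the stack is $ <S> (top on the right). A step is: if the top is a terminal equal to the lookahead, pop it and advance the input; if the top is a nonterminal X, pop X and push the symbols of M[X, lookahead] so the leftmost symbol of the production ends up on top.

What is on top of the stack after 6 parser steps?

     Stack          Input        Action
  1  $ <S>          t r v p p $  expand <S> → t <A> p
  2  $ p <A> t      t r v p p $  match t
  3  $ p <A>        r v p p $    expand <A> → r <N> v p
  4  $ p p v <N> r  r v p p $    match r
  5  $ p p v <N>    v p p $      expand <N> → λ
  6  $ p p v        v p p $      match v
Stack after step 6: $ p p (top = p).

p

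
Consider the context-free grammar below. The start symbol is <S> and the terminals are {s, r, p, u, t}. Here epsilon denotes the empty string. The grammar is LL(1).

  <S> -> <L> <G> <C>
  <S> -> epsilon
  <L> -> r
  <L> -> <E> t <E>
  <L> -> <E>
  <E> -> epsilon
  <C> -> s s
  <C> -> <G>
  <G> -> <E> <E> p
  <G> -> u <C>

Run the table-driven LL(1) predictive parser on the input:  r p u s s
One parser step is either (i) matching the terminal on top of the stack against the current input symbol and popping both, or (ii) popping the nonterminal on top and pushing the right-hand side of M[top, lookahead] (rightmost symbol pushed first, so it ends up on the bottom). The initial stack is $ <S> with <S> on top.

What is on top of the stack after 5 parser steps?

<E>

     Stack            Input        Action
  1  $ <S>            r p u s s $  expand <S> -> <L> <G> <C>
  2  $ <C> <G> <L>    r p u s s $  expand <L> -> r
  3  $ <C> <G> r      r p u s s $  match r
  4  $ <C> <G>        p u s s $    expand <G> -> <E> <E> p
  5  $ <C> p <E> <E>  p u s s $    expand <E> -> epsilon
Stack after step 5: $ <C> p <E> (top = <E>).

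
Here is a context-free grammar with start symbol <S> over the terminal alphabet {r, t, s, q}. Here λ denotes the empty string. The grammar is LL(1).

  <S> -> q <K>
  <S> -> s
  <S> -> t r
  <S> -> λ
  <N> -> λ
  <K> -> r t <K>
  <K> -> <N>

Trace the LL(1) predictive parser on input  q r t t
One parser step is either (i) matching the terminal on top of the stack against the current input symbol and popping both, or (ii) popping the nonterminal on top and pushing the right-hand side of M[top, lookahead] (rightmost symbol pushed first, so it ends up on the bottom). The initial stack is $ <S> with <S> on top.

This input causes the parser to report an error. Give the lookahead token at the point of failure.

t

     Stack      Input      Action
  1  $ <S>      q r t t $  expand <S> -> q <K>
  2  $ <K> q    q r t t $  match q
  3  $ <K>      r t t $    expand <K> -> r t <K>
  4  $ <K> t r  r t t $    match r
  5  $ <K> t    t t $      match t
  6  $ <K>      t $        error: M[<K>, t] is empty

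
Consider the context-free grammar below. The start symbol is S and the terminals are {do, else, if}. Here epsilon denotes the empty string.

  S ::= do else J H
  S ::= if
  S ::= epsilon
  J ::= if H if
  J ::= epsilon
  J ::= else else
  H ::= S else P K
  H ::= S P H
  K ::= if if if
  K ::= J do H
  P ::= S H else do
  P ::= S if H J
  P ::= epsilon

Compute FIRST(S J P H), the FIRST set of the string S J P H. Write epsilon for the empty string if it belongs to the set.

{do, else, if}

FIRST(S): from S::=do else J H we get {do}; from S::=if we get {if}; from S::=epsilon we get {epsilon}. So FIRST(S) = {epsilon, do, if}.
FIRST(J): from J::=if H if we get {if}; from J::=epsilon we get {epsilon}; from J::=else else we get {else}. So FIRST(J) = {epsilon, else, if}.
FIRST(K): from K::=if if if we get {if}; from K::=J do H we get {do, else, if}. So FIRST(K) = {do, else, if}.
FIRST(H): from H::=S else P K we get {do, else, if}; from H::=S P H we get {do, else, if}. So FIRST(H) = {do, else, if}.
FIRST(P): from P::=S H else do we get {do, else, if}; from P::=S if H J we get {do, if}; from P::=epsilon we get {epsilon}. So FIRST(P) = {epsilon, do, else, if}.
FIRST(S J P H): take FIRST of each symbol in turn, carrying on past any symbol whose FIRST contains epsilon; result {do, else, if}.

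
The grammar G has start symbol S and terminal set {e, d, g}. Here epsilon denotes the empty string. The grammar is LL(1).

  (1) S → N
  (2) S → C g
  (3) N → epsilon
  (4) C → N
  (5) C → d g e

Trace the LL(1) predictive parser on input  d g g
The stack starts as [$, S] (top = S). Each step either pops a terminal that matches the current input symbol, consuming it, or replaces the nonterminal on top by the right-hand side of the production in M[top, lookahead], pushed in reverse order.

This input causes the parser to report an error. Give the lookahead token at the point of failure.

step 1: stack=$ S  input=d g g $  — expand S → C g
step 2: stack=$ g C  input=d g g $  — expand C → d g e
step 3: stack=$ g e g d  input=d g g $  — match d
step 4: stack=$ g e g  input=g g $  — match g
step 5: stack=$ g e  input=g $  — error: top is terminal e but lookahead is g

g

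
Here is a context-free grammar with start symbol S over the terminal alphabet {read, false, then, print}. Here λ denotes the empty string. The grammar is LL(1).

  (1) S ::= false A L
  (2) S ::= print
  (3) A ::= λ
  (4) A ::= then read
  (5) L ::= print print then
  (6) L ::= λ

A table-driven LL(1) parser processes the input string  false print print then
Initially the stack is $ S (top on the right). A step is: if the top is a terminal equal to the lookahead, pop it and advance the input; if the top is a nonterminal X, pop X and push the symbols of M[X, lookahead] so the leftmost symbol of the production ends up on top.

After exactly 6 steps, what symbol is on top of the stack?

     Stack               Input                     Action
  1  $ S                 false print print then $  expand S ::= false A L
  2  $ L A false         false print print then $  match false
  3  $ L A               print print then $        expand A ::= λ
  4  $ L                 print print then $        expand L ::= print print then
  5  $ then print print  print print then $        match print
  6  $ then print        print then $              match print
Stack after step 6: $ then (top = then).

then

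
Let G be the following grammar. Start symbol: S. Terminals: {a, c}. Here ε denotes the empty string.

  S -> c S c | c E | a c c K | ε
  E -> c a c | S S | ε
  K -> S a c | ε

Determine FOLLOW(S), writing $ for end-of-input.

FIRST(S): from S->c S c we get {c}; from S->c E we get {c}; from S->a c c K we get {a}; from S->ε we get {ε}. So FIRST(S) = {ε, a, c}.
FIRST(E): from E->c a c we get {c}; from E->S S we get {ε, a, c}; from E->ε we get {ε}. So FIRST(E) = {ε, a, c}.
FIRST(K): from K->S a c we get {a, c}; from K->ε we get {ε}. So FIRST(K) = {ε, a, c}.
FOLLOW(S) includes $ since S is the start symbol.
FOLLOW(S): in S->c S c, S is followed by c with FIRST {c}; in E->S S (occurrence 1), S is followed by S with FIRST {ε, a, c}; in E->S S (occurrence 1), the suffix after S is nullable, so FOLLOW(S) ⊇ FOLLOW(E) = {$, a, c}; in E->S S (occurrence 2), the suffix after S is empty, so FOLLOW(S) ⊇ FOLLOW(E) = {$, a, c}; in K->S a c, S is followed by a c with FIRST {a}. Thus FOLLOW(S) = {$, a, c}.
FOLLOW(E): in S->c E, the suffix after E is empty, so FOLLOW(E) ⊇ FOLLOW(S) = {$, a, c}. Thus FOLLOW(E) = {$, a, c}.
FOLLOW(K): in S->a c c K, the suffix after K is empty, so FOLLOW(K) ⊇ FOLLOW(S) = {$, a, c}. Thus FOLLOW(K) = {$, a, c}.

{$, a, c}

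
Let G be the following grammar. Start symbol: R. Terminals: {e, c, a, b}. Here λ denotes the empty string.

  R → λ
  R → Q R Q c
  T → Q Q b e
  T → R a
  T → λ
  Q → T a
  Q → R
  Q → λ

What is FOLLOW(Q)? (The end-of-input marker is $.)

{a, b, c}

FIRST(R): from R→λ we get {λ}; from R→Q R Q c we get {a, b, c}. So FIRST(R) = {λ, a, b, c}.
FIRST(T): from T→Q Q b e we get {a, b, c}; from T→R a we get {a, b, c}; from T→λ we get {λ}. So FIRST(T) = {λ, a, b, c}.
FIRST(Q): from Q→T a we get {a, b, c}; from Q→R we get {λ, a, b, c}; from Q→λ we get {λ}. So FIRST(Q) = {λ, a, b, c}.
FOLLOW(R) includes $ since R is the start symbol.
FOLLOW(T): in Q→T a, T is followed by a with FIRST {a}. Thus FOLLOW(T) = {a}.
FOLLOW(Q): in R→Q R Q c (occurrence 1), Q is followed by R Q c with FIRST {a, b, c}; in R→Q R Q c (occurrence 2), Q is followed by c with FIRST {c}; in T→Q Q b e (occurrence 1), Q is followed by Q b e with FIRST {a, b, c}; in T→Q Q b e (occurrence 2), Q is followed by b e with FIRST {b}. Thus FOLLOW(Q) = {a, b, c}.
FOLLOW(R): in R→Q R Q c, R is followed by Q c with FIRST {a, b, c}; in T→R a, R is followed by a with FIRST {a}; in Q→R, the suffix after R is empty, so FOLLOW(R) ⊇ FOLLOW(Q) = {a, b, c}. Thus FOLLOW(R) = {$, a, b, c}.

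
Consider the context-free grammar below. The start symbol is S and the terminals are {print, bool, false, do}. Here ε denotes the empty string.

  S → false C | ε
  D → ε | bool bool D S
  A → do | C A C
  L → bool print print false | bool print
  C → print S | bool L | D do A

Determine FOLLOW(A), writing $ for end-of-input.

FIRST(S) = {ε, false}
FIRST(D) = {ε, bool}
FIRST(L) = {bool}
FIRST(C) = {bool, do, print}  (via D do A)
FIRST(A) = {bool, do, print}  (via C A C)
FOLLOW(S) includes $ since S is the start symbol.
FOLLOW(D): in D→bool bool D S, D is followed by S with FIRST {ε, false}; in D→bool bool D S, the suffix after D is nullable (adds nothing new); in C→D do A, D is followed by do A with FIRST {do}. Thus FOLLOW(D) = {do, false}.
FOLLOW(S): in D→bool bool D S, the suffix after S is empty, so FOLLOW(S) ⊇ FOLLOW(D) = {do, false}; in C→print S, the suffix after S is empty, so FOLLOW(S) ⊇ FOLLOW(C) = {$, bool, do, false, print}. Thus FOLLOW(S) = {$, bool, do, false, print}.
FOLLOW(A): in A→C A C, A is followed by C with FIRST {bool, do, print}; in C→D do A, the suffix after A is empty, so FOLLOW(A) ⊇ FOLLOW(C) = {$, bool, do, false, print}. Thus FOLLOW(A) = {$, bool, do, false, print}.
FOLLOW(C): in S→false C, the suffix after C is empty, so FOLLOW(C) ⊇ FOLLOW(S) = {$, bool, do, false, print}; in A→C A C (occurrence 1), C is followed by A C with FIRST {bool, do, print}; in A→C A C (occurrence 2), the suffix after C is empty, so FOLLOW(C) ⊇ FOLLOW(A) = {$, bool, do, false, print}. Thus FOLLOW(C) = {$, bool, do, false, print}.
FOLLOW(L): in C→bool L, the suffix after L is empty, so FOLLOW(L) ⊇ FOLLOW(C) = {$, bool, do, false, print}. Thus FOLLOW(L) = {$, bool, do, false, print}.

{$, bool, do, false, print}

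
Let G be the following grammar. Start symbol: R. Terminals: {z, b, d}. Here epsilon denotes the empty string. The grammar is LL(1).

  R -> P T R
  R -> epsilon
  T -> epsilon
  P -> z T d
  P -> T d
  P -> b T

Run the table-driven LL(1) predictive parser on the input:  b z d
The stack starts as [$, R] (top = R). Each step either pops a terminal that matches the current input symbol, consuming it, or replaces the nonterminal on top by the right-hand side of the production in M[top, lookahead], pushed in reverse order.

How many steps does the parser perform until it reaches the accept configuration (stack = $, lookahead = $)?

12

      Stack        Input    Action
   1  $ R          b z d $  expand R -> P T R
   2  $ R T P      b z d $  expand P -> b T
   3  $ R T T b    b z d $  match b
   4  $ R T T      z d $    expand T -> epsilon
   5  $ R T        z d $    expand T -> epsilon
   6  $ R          z d $    expand R -> P T R
   7  $ R T P      z d $    expand P -> z T d
   8  $ R T d T z  z d $    match z
   9  $ R T d T    d $      expand T -> epsilon
  10  $ R T d      d $      match d
  11  $ R T        $        expand T -> epsilon
  12  $ R          $        expand R -> epsilon
Accept reached after 12 steps.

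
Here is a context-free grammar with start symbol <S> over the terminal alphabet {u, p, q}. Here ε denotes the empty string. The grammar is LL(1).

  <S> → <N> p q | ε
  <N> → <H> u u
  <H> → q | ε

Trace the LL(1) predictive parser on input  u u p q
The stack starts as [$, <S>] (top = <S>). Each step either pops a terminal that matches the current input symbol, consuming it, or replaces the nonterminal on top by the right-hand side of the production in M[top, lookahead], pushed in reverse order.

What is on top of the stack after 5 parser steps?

     Stack          Input      Action
  1  $ <S>          u u p q $  expand <S> → <N> p q
  2  $ q p <N>      u u p q $  expand <N> → <H> u u
  3  $ q p u u <H>  u u p q $  expand <H> → ε
  4  $ q p u u      u u p q $  match u
  5  $ q p u        u p q $    match u
Stack after step 5: $ q p (top = p).

p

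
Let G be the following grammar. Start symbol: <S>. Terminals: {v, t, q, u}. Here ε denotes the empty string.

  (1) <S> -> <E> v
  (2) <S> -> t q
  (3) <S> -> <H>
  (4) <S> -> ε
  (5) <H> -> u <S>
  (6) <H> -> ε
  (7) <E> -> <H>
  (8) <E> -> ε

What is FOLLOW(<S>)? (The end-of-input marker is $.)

FIRST(<H>) = {ε, u}
FIRST(<E>) = {ε, u}  (via <H>)
FIRST(<S>) = {ε, t, u, v}  (via <E> v, <H>)
FOLLOW(<S>) includes $ since <S> is the start symbol.
FOLLOW(<E>): in <S>-><E> v, <E> is followed by v with FIRST {v}. Thus FOLLOW(<E>) = {v}.
FOLLOW(<S>): in <H>->u <S>, the suffix after <S> is empty, so FOLLOW(<S>) ⊇ FOLLOW(<H>) = {$, v}. Thus FOLLOW(<S>) = {$, v}.
FOLLOW(<H>): in <S>-><H>, the suffix after <H> is empty, so FOLLOW(<H>) ⊇ FOLLOW(<S>) = {$, v}; in <E>-><H>, the suffix after <H> is empty, so FOLLOW(<H>) ⊇ FOLLOW(<E>) = {v}. Thus FOLLOW(<H>) = {$, v}.

{$, v}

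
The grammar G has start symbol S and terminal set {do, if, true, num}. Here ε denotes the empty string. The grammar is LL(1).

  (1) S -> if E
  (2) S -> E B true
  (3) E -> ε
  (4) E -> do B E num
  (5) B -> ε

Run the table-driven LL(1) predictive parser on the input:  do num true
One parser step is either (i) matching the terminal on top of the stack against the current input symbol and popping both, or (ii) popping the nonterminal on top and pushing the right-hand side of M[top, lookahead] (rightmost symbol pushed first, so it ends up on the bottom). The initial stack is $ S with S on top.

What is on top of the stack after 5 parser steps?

num

step 1: stack=$ S  input=do num true $  — expand S -> E B true
step 2: stack=$ true B E  input=do num true $  — expand E -> do B E num
step 3: stack=$ true B num E B do  input=do num true $  — match do
step 4: stack=$ true B num E B  input=num true $  — expand B -> ε
step 5: stack=$ true B num E  input=num true $  — expand E -> ε
Stack after step 5: $ true B num (top = num).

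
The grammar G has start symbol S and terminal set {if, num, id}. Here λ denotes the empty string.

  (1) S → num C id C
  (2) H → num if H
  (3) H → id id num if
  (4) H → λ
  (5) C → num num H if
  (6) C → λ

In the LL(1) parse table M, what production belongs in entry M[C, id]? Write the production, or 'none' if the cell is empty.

C → λ

FIRST(S) = {num}
FIRST(H) = {λ, id, num}
FIRST(C) = {λ, num}
FOLLOW(S) includes $ since S is the start symbol.
FOLLOW(S): S appears on no right-hand side. Thus FOLLOW(S) = {$}.
FOLLOW(C): in S→num C id C (occurrence 1), C is followed by id C with FIRST {id}; in S→num C id C (occurrence 2), the suffix after C is empty, so FOLLOW(C) ⊇ FOLLOW(S) = {$}. Thus FOLLOW(C) = {$, id}.
For C → num num H if: FIRST(num num H if) = {num}, so it goes in M[C, t] for t ∈ {num}.
For C → λ: FIRST(λ) = {λ}, so it goes in M[C, t] for t ∈ {}; since λ ∈ FIRST, also for every t ∈ FOLLOW(C) = {$, id}.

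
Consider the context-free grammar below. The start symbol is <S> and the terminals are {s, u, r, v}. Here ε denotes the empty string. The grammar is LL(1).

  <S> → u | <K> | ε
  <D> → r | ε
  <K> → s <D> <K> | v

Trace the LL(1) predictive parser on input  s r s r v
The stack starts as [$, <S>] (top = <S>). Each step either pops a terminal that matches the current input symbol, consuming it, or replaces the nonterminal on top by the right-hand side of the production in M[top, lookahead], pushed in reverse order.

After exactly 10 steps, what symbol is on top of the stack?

v

step 1: stack=$ <S>  input=s r s r v $  — expand <S> → <K>
step 2: stack=$ <K>  input=s r s r v $  — expand <K> → s <D> <K>
step 3: stack=$ <K> <D> s  input=s r s r v $  — match s
step 4: stack=$ <K> <D>  input=r s r v $  — expand <D> → r
step 5: stack=$ <K> r  input=r s r v $  — match r
step 6: stack=$ <K>  input=s r v $  — expand <K> → s <D> <K>
step 7: stack=$ <K> <D> s  input=s r v $  — match s
step 8: stack=$ <K> <D>  input=r v $  — expand <D> → r
step 9: stack=$ <K> r  input=r v $  — match r
step 10: stack=$ <K>  input=v $  — expand <K> → v
Stack after step 10: $ v (top = v).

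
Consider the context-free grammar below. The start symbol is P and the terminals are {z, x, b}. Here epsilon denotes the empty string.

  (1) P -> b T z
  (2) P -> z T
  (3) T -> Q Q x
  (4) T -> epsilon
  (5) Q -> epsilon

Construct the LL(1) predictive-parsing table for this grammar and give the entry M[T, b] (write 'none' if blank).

none

FIRST(P): from P->b T z we get {b}; from P->z T we get {z}. So FIRST(P) = {b, z}.
FIRST(Q): from Q->epsilon we get {epsilon}. So FIRST(Q) = {epsilon}.
FIRST(T): from T->Q Q x we get {x}; from T->epsilon we get {epsilon}. So FIRST(T) = {epsilon, x}.
FOLLOW(P) includes $ since P is the start symbol.
FOLLOW(P): P appears on no right-hand side. Thus FOLLOW(P) = {$}.
FOLLOW(T): in P->b T z, T is followed by z with FIRST {z}; in P->z T, the suffix after T is empty, so FOLLOW(T) ⊇ FOLLOW(P) = {$}. Thus FOLLOW(T) = {$, z}.
For T -> Q Q x: FIRST(Q Q x) = {x}, so it goes in M[T, t] for t ∈ {x}.
For T -> epsilon: FIRST(epsilon) = {epsilon}, so it goes in M[T, t] for t ∈ {}; since epsilon ∈ FIRST, also for every t ∈ FOLLOW(T) = {$, z}.
None of these place a production in M[T, b].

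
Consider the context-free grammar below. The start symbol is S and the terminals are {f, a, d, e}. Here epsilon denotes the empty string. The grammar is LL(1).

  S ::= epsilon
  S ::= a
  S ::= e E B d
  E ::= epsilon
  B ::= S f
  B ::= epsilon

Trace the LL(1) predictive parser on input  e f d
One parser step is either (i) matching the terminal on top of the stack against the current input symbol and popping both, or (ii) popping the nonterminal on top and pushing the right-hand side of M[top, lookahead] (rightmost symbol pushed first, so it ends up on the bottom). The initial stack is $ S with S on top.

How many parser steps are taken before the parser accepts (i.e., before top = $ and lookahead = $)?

7

step 1: stack=$ S  input=e f d $  — expand S ::= e E B d
step 2: stack=$ d B E e  input=e f d $  — match e
step 3: stack=$ d B E  input=f d $  — expand E ::= epsilon
step 4: stack=$ d B  input=f d $  — expand B ::= S f
step 5: stack=$ d f S  input=f d $  — expand S ::= epsilon
step 6: stack=$ d f  input=f d $  — match f
step 7: stack=$ d  input=d $  — match d
Accept reached after 7 steps.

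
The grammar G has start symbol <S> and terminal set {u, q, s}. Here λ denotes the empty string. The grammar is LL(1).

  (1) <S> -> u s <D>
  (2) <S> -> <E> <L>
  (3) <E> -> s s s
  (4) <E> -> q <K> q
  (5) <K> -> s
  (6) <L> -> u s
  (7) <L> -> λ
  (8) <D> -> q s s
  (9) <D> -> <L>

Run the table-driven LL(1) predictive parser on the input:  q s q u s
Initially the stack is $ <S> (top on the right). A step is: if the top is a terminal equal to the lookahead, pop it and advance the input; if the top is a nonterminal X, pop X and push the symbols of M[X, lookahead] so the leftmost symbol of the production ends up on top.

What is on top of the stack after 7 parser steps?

u

step 1: stack=$ <S>  input=q s q u s $  — expand <S> -> <E> <L>
step 2: stack=$ <L> <E>  input=q s q u s $  — expand <E> -> q <K> q
step 3: stack=$ <L> q <K> q  input=q s q u s $  — match q
step 4: stack=$ <L> q <K>  input=s q u s $  — expand <K> -> s
step 5: stack=$ <L> q s  input=s q u s $  — match s
step 6: stack=$ <L> q  input=q u s $  — match q
step 7: stack=$ <L>  input=u s $  — expand <L> -> u s
Stack after step 7: $ s u (top = u).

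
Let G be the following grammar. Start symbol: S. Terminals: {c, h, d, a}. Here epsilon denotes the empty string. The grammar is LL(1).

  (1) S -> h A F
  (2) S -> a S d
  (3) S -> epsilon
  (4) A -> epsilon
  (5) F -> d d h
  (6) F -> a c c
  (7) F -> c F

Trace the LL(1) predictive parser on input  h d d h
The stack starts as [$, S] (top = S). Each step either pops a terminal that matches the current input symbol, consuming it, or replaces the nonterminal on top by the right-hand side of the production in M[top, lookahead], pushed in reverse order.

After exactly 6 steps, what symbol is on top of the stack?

h

     Stack    Input      Action
  1  $ S      h d d h $  expand S -> h A F
  2  $ F A h  h d d h $  match h
  3  $ F A    d d h $    expand A -> epsilon
  4  $ F      d d h $    expand F -> d d h
  5  $ h d d  d d h $    match d
  6  $ h d    d h $      match d
Stack after step 6: $ h (top = h).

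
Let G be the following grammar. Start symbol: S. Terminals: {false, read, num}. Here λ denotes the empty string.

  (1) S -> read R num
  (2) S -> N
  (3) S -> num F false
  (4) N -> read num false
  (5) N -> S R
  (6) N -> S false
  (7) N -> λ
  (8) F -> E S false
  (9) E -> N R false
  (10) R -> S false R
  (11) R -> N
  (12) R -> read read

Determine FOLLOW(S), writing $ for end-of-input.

{$, false, num, read}

FIRST(S) = {λ, false, num, read}  (via N)
FIRST(N) = {λ, false, num, read}  (via S R, S false)
FIRST(R) = {λ, false, num, read}  (via S false R, N)
FIRST(E) = {false, num, read}  (via N R false)
FIRST(F) = {false, num, read}  (via E S false)
FOLLOW(S) includes $ since S is the start symbol.
FOLLOW(F): in S->num F false, F is followed by false with FIRST {false}. Thus FOLLOW(F) = {false}.
FOLLOW(E): in F->E S false, E is followed by S false with FIRST {false, num, read}. Thus FOLLOW(E) = {false, num, read}.
FOLLOW(S): in N->S R, S is followed by R with FIRST {λ, false, num, read}; in N->S R, the suffix after S is nullable, so FOLLOW(S) ⊇ FOLLOW(N) = {$, false, num, read}; in N->S false, S is followed by false with FIRST {false}; in F->E S false, S is followed by false with FIRST {false}; in R->S false R, S is followed by false R with FIRST {false}. Thus FOLLOW(S) = {$, false, num, read}.
FOLLOW(N): in S->N, the suffix after N is empty, so FOLLOW(N) ⊇ FOLLOW(S) = {$, false, num, read}; in E->N R false, N is followed by R false with FIRST {false, num, read}; in R->N, the suffix after N is empty, so FOLLOW(N) ⊇ FOLLOW(R) = {$, false, num, read}. Thus FOLLOW(N) = {$, false, num, read}.
FOLLOW(R): in S->read R num, R is followed by num with FIRST {num}; in N->S R, the suffix after R is empty, so FOLLOW(R) ⊇ FOLLOW(N) = {$, false, num, read}; in E->N R false, R is followed by false with FIRST {false}; in R->S false R, the suffix after R is empty (adds nothing new). Thus FOLLOW(R) = {$, false, num, read}.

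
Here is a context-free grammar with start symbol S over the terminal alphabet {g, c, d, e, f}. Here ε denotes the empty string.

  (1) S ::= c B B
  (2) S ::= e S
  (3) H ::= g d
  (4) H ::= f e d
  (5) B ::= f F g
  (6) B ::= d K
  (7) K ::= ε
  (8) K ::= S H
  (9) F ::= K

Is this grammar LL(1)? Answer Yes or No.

FIRST(S) = {c, e}
FIRST(H) = {f, g}
FIRST(B) = {d, f}
FIRST(K) = {ε, c, e}
FIRST(F) = {ε, c, e}
FOLLOW(S) = {$, f, g}
FOLLOW(H) = {$, d, f, g}
FOLLOW(B) = {$, d, f, g}
FOLLOW(K) = {$, d, f, g}
FOLLOW(F) = {g}
Each cell of M receives at most one production.

Yes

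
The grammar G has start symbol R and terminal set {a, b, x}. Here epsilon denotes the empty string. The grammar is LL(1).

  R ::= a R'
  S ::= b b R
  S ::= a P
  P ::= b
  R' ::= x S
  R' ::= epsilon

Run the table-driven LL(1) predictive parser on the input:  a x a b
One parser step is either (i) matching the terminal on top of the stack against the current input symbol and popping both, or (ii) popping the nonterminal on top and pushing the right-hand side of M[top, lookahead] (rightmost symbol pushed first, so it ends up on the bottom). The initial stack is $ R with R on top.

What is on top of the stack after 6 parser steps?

P

     Stack   Input      Action
  1  $ R     a x a b $  expand R ::= a R'
  2  $ R' a  a x a b $  match a
  3  $ R'    x a b $    expand R' ::= x S
  4  $ S x   x a b $    match x
  5  $ S     a b $      expand S ::= a P
  6  $ P a   a b $      match a
Stack after step 6: $ P (top = P).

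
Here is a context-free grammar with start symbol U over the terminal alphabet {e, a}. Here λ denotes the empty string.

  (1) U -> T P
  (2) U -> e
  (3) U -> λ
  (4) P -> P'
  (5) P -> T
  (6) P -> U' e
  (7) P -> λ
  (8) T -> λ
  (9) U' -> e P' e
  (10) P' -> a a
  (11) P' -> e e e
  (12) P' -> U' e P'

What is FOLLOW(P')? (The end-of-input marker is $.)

{$, e}

FIRST(T) = {λ}
FIRST(U') = {e}
FIRST(P') = {a, e}  (via U' e P')
FIRST(P) = {λ, a, e}  (via P', T, U' e)
FIRST(U) = {λ, a, e}  (via T P)
FOLLOW(U) includes $ since U is the start symbol.
FOLLOW(U): U appears on no right-hand side. Thus FOLLOW(U) = {$}.
FOLLOW(P): in U->T P, the suffix after P is empty, so FOLLOW(P) ⊇ FOLLOW(U) = {$}. Thus FOLLOW(P) = {$}.
FOLLOW(T): in U->T P, T is followed by P with FIRST {λ, a, e}; in U->T P, the suffix after T is nullable, so FOLLOW(T) ⊇ FOLLOW(U) = {$}; in P->T, the suffix after T is empty, so FOLLOW(T) ⊇ FOLLOW(P) = {$}. Thus FOLLOW(T) = {$, a, e}.
FOLLOW(U'): in P->U' e, U' is followed by e with FIRST {e}; in P'->U' e P', U' is followed by e P' with FIRST {e}. Thus FOLLOW(U') = {e}.
FOLLOW(P'): in P->P', the suffix after P' is empty, so FOLLOW(P') ⊇ FOLLOW(P) = {$}; in U'->e P' e, P' is followed by e with FIRST {e}; in P'->U' e P', the suffix after P' is empty (adds nothing new). Thus FOLLOW(P') = {$, e}.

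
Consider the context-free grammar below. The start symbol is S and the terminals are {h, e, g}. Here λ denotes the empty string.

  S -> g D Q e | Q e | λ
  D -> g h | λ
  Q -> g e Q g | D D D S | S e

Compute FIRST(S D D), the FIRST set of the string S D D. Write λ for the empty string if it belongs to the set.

FIRST(D): from D->g h we get {g}; from D->λ we get {λ}. So FIRST(D) = {λ, g}.
FIRST(S): from S->g D Q e we get {g}; from S->Q e we get {e, g}; from S->λ we get {λ}. So FIRST(S) = {λ, e, g}.
FIRST(Q): from Q->g e Q g we get {g}; from Q->D D D S we get {λ, e, g}; from Q->S e we get {e, g}. So FIRST(Q) = {λ, e, g}.
FIRST(S D D): take FIRST of each symbol in turn, carrying on past any symbol whose FIRST contains λ; result {λ, e, g}.

{λ, e, g}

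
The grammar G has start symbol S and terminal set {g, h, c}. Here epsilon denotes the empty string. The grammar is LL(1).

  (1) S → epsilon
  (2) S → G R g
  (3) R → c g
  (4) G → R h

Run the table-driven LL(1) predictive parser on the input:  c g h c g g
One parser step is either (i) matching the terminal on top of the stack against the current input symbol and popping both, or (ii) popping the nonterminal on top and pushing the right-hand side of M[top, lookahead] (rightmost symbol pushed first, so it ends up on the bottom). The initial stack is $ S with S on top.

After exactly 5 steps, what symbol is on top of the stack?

     Stack        Input          Action
  1  $ S          c g h c g g $  expand S → G R g
  2  $ g R G      c g h c g g $  expand G → R h
  3  $ g R h R    c g h c g g $  expand R → c g
  4  $ g R h g c  c g h c g g $  match c
  5  $ g R h g    g h c g g $    match g
Stack after step 5: $ g R h (top = h).

h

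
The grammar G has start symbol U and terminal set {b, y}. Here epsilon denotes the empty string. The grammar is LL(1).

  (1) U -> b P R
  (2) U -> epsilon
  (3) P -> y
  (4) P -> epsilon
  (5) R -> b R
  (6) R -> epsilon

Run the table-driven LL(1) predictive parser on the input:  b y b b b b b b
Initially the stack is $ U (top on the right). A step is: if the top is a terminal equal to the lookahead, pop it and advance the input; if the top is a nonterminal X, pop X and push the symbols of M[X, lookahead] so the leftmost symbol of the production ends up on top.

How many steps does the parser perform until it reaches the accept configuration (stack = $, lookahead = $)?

step 1: stack=$ U  input=b y b b b b b b $  — expand U -> b P R
step 2: stack=$ R P b  input=b y b b b b b b $  — match b
step 3: stack=$ R P  input=y b b b b b b $  — expand P -> y
step 4: stack=$ R y  input=y b b b b b b $  — match y
step 5: stack=$ R  input=b b b b b b $  — expand R -> b R
step 6: stack=$ R b  input=b b b b b b $  — match b
step 7: stack=$ R  input=b b b b b $  — expand R -> b R
step 8: stack=$ R b  input=b b b b b $  — match b
step 9: stack=$ R  input=b b b b $  — expand R -> b R
step 10: stack=$ R b  input=b b b b $  — match b
step 11: stack=$ R  input=b b b $  — expand R -> b R
step 12: stack=$ R b  input=b b b $  — match b
step 13: stack=$ R  input=b b $  — expand R -> b R
step 14: stack=$ R b  input=b b $  — match b
step 15: stack=$ R  input=b $  — expand R -> b R
step 16: stack=$ R b  input=b $  — match b
step 17: stack=$ R  input=$  — expand R -> epsilon
Accept reached after 17 steps.

17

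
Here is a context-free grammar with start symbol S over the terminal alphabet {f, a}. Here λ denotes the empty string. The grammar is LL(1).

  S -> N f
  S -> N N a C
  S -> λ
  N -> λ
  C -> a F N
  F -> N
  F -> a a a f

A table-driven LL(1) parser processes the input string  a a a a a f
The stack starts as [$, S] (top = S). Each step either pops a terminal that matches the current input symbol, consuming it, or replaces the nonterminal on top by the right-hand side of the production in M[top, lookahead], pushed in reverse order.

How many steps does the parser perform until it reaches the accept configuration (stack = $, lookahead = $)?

12

step 1: stack=$ S  input=a a a a a f $  — expand S -> N N a C
step 2: stack=$ C a N N  input=a a a a a f $  — expand N -> λ
step 3: stack=$ C a N  input=a a a a a f $  — expand N -> λ
step 4: stack=$ C a  input=a a a a a f $  — match a
step 5: stack=$ C  input=a a a a f $  — expand C -> a F N
step 6: stack=$ N F a  input=a a a a f $  — match a
step 7: stack=$ N F  input=a a a f $  — expand F -> a a a f
step 8: stack=$ N f a a a  input=a a a f $  — match a
step 9: stack=$ N f a a  input=a a f $  — match a
step 10: stack=$ N f a  input=a f $  — match a
step 11: stack=$ N f  input=f $  — match f
step 12: stack=$ N  input=$  — expand N -> λ
Accept reached after 12 steps.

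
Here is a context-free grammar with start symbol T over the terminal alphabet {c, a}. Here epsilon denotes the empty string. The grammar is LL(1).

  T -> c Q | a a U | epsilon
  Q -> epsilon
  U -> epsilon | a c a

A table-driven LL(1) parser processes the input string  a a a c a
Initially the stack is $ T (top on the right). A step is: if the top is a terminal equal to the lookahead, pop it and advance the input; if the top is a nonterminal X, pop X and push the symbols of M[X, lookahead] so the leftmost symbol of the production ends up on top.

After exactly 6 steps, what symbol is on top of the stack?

a

step 1: stack=$ T  input=a a a c a $  — expand T -> a a U
step 2: stack=$ U a a  input=a a a c a $  — match a
step 3: stack=$ U a  input=a a c a $  — match a
step 4: stack=$ U  input=a c a $  — expand U -> a c a
step 5: stack=$ a c a  input=a c a $  — match a
step 6: stack=$ a c  input=c a $  — match c
Stack after step 6: $ a (top = a).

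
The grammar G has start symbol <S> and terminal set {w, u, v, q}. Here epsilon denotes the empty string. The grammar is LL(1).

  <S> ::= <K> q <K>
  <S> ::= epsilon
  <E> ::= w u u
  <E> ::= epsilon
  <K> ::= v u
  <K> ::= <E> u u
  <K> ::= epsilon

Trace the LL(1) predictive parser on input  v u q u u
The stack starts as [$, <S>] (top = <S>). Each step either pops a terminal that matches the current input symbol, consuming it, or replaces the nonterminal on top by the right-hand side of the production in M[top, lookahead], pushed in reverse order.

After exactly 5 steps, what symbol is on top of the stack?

     Stack        Input        Action
  1  $ <S>        v u q u u $  expand <S> ::= <K> q <K>
  2  $ <K> q <K>  v u q u u $  expand <K> ::= v u
  3  $ <K> q u v  v u q u u $  match v
  4  $ <K> q u    u q u u $    match u
  5  $ <K> q      q u u $      match q
Stack after step 5: $ <K> (top = <K>).

<K>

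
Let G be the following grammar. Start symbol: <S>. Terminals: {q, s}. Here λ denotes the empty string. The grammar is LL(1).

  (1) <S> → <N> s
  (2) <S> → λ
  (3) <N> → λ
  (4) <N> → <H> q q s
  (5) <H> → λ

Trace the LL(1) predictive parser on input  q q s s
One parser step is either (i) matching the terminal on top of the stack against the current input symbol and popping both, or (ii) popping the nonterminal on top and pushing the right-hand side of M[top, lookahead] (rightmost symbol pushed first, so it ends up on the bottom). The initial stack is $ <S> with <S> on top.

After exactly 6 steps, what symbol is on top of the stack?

step 1: stack=$ <S>  input=q q s s $  — expand <S> → <N> s
step 2: stack=$ s <N>  input=q q s s $  — expand <N> → <H> q q s
step 3: stack=$ s s q q <H>  input=q q s s $  — expand <H> → λ
step 4: stack=$ s s q q  input=q q s s $  — match q
step 5: stack=$ s s q  input=q s s $  — match q
step 6: stack=$ s s  input=s s $  — match s
Stack after step 6: $ s (top = s).

s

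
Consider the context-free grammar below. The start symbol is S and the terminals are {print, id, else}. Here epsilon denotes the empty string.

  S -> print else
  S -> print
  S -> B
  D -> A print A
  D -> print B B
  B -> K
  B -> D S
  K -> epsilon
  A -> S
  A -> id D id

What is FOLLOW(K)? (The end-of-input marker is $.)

{$, id, print}

FIRST(K) = {epsilon}
FIRST(S) = {epsilon, id, print}  (via B)
FIRST(A) = {epsilon, id, print}  (via S)
FIRST(D) = {id, print}  (via A print A)
FIRST(B) = {epsilon, id, print}  (via K, D S)
FOLLOW(S) includes $ since S is the start symbol.
FOLLOW(S): in B->D S, the suffix after S is empty, so FOLLOW(S) ⊇ FOLLOW(B) = {$, id, print}; in A->S, the suffix after S is empty, so FOLLOW(S) ⊇ FOLLOW(A) = {$, id, print}. Thus FOLLOW(S) = {$, id, print}.
FOLLOW(D): in B->D S, D is followed by S with FIRST {epsilon, id, print}; in B->D S, the suffix after D is nullable, so FOLLOW(D) ⊇ FOLLOW(B) = {$, id, print}; in A->id D id, D is followed by id with FIRST {id}. Thus FOLLOW(D) = {$, id, print}.
FOLLOW(B): in S->B, the suffix after B is empty, so FOLLOW(B) ⊇ FOLLOW(S) = {$, id, print}; in D->print B B (occurrence 1), B is followed by B with FIRST {epsilon, id, print}; in D->print B B (occurrence 1), the suffix after B is nullable, so FOLLOW(B) ⊇ FOLLOW(D) = {$, id, print}; in D->print B B (occurrence 2), the suffix after B is empty, so FOLLOW(B) ⊇ FOLLOW(D) = {$, id, print}. Thus FOLLOW(B) = {$, id, print}.
FOLLOW(K): in B->K, the suffix after K is empty, so FOLLOW(K) ⊇ FOLLOW(B) = {$, id, print}. Thus FOLLOW(K) = {$, id, print}.
FOLLOW(A): in D->A print A (occurrence 1), A is followed by print A with FIRST {print}; in D->A print A (occurrence 2), the suffix after A is empty, so FOLLOW(A) ⊇ FOLLOW(D) = {$, id, print}. Thus FOLLOW(A) = {$, id, print}.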